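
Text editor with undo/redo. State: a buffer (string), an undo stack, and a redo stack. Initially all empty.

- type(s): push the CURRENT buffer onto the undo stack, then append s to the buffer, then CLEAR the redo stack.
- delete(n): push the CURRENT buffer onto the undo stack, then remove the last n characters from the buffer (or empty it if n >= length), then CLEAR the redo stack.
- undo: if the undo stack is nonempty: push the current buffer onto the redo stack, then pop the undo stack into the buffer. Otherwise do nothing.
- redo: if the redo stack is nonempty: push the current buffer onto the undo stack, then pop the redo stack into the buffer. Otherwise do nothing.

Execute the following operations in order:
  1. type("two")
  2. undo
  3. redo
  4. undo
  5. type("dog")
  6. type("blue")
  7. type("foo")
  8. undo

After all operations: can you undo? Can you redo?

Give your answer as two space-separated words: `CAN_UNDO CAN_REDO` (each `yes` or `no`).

Answer: yes yes

Derivation:
After op 1 (type): buf='two' undo_depth=1 redo_depth=0
After op 2 (undo): buf='(empty)' undo_depth=0 redo_depth=1
After op 3 (redo): buf='two' undo_depth=1 redo_depth=0
After op 4 (undo): buf='(empty)' undo_depth=0 redo_depth=1
After op 5 (type): buf='dog' undo_depth=1 redo_depth=0
After op 6 (type): buf='dogblue' undo_depth=2 redo_depth=0
After op 7 (type): buf='dogbluefoo' undo_depth=3 redo_depth=0
After op 8 (undo): buf='dogblue' undo_depth=2 redo_depth=1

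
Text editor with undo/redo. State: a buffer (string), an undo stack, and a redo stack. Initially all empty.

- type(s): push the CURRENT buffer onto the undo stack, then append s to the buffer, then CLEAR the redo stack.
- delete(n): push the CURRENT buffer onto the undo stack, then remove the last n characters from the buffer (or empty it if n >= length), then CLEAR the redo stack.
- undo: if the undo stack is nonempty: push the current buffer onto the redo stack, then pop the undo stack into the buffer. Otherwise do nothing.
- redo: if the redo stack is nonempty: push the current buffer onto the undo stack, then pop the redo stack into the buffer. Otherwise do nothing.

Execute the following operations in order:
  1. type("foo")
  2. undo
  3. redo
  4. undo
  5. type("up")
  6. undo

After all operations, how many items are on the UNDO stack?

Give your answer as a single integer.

Answer: 0

Derivation:
After op 1 (type): buf='foo' undo_depth=1 redo_depth=0
After op 2 (undo): buf='(empty)' undo_depth=0 redo_depth=1
After op 3 (redo): buf='foo' undo_depth=1 redo_depth=0
After op 4 (undo): buf='(empty)' undo_depth=0 redo_depth=1
After op 5 (type): buf='up' undo_depth=1 redo_depth=0
After op 6 (undo): buf='(empty)' undo_depth=0 redo_depth=1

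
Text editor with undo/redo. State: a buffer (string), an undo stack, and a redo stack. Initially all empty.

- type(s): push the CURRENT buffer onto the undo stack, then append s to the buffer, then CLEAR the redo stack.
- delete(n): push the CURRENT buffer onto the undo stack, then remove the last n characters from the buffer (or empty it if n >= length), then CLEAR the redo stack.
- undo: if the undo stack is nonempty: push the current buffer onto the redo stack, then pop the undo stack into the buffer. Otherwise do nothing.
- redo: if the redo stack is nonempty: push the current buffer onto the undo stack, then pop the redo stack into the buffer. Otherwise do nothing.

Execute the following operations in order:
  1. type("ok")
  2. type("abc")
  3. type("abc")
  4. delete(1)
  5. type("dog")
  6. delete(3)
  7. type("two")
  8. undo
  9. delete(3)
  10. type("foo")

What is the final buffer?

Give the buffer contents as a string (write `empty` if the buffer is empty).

After op 1 (type): buf='ok' undo_depth=1 redo_depth=0
After op 2 (type): buf='okabc' undo_depth=2 redo_depth=0
After op 3 (type): buf='okabcabc' undo_depth=3 redo_depth=0
After op 4 (delete): buf='okabcab' undo_depth=4 redo_depth=0
After op 5 (type): buf='okabcabdog' undo_depth=5 redo_depth=0
After op 6 (delete): buf='okabcab' undo_depth=6 redo_depth=0
After op 7 (type): buf='okabcabtwo' undo_depth=7 redo_depth=0
After op 8 (undo): buf='okabcab' undo_depth=6 redo_depth=1
After op 9 (delete): buf='okab' undo_depth=7 redo_depth=0
After op 10 (type): buf='okabfoo' undo_depth=8 redo_depth=0

Answer: okabfoo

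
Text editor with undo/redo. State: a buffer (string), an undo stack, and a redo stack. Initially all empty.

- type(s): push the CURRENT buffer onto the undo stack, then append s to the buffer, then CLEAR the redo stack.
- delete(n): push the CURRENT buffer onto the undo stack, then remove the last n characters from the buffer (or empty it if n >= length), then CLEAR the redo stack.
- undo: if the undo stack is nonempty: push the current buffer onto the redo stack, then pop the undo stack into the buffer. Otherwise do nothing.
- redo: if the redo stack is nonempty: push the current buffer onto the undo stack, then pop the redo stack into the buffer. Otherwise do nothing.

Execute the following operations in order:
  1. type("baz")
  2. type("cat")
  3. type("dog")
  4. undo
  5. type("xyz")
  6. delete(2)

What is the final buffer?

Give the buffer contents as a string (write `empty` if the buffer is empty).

After op 1 (type): buf='baz' undo_depth=1 redo_depth=0
After op 2 (type): buf='bazcat' undo_depth=2 redo_depth=0
After op 3 (type): buf='bazcatdog' undo_depth=3 redo_depth=0
After op 4 (undo): buf='bazcat' undo_depth=2 redo_depth=1
After op 5 (type): buf='bazcatxyz' undo_depth=3 redo_depth=0
After op 6 (delete): buf='bazcatx' undo_depth=4 redo_depth=0

Answer: bazcatx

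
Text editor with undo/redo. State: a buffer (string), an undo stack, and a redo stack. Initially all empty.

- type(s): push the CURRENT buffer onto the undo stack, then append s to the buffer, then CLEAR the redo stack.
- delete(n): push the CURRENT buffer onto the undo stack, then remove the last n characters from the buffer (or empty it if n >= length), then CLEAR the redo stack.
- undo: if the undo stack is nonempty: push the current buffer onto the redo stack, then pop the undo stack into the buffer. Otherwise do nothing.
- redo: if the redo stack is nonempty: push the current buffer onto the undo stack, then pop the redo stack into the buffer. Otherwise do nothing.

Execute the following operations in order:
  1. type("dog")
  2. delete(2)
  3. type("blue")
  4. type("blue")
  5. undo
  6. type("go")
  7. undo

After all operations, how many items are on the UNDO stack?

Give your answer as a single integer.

Answer: 3

Derivation:
After op 1 (type): buf='dog' undo_depth=1 redo_depth=0
After op 2 (delete): buf='d' undo_depth=2 redo_depth=0
After op 3 (type): buf='dblue' undo_depth=3 redo_depth=0
After op 4 (type): buf='dblueblue' undo_depth=4 redo_depth=0
After op 5 (undo): buf='dblue' undo_depth=3 redo_depth=1
After op 6 (type): buf='dbluego' undo_depth=4 redo_depth=0
After op 7 (undo): buf='dblue' undo_depth=3 redo_depth=1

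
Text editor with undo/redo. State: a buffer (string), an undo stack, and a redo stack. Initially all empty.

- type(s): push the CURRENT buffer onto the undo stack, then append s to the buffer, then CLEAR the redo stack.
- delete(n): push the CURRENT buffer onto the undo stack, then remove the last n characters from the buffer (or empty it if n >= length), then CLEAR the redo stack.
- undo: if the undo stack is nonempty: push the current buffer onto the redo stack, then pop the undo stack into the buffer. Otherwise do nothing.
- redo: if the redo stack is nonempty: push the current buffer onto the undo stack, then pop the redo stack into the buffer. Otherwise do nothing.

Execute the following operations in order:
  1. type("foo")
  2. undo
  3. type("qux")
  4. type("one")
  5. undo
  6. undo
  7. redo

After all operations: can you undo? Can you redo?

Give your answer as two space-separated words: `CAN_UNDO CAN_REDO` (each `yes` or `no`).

Answer: yes yes

Derivation:
After op 1 (type): buf='foo' undo_depth=1 redo_depth=0
After op 2 (undo): buf='(empty)' undo_depth=0 redo_depth=1
After op 3 (type): buf='qux' undo_depth=1 redo_depth=0
After op 4 (type): buf='quxone' undo_depth=2 redo_depth=0
After op 5 (undo): buf='qux' undo_depth=1 redo_depth=1
After op 6 (undo): buf='(empty)' undo_depth=0 redo_depth=2
After op 7 (redo): buf='qux' undo_depth=1 redo_depth=1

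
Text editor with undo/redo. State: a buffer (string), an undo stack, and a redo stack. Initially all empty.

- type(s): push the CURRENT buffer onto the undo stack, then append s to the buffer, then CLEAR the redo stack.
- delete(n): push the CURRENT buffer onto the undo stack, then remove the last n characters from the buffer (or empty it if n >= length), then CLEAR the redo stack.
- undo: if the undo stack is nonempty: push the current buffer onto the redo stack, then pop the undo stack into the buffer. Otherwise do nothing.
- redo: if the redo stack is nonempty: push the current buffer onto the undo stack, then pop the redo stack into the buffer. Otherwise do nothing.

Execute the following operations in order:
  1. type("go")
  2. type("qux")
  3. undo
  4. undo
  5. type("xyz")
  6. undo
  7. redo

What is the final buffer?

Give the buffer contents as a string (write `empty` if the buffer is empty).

After op 1 (type): buf='go' undo_depth=1 redo_depth=0
After op 2 (type): buf='goqux' undo_depth=2 redo_depth=0
After op 3 (undo): buf='go' undo_depth=1 redo_depth=1
After op 4 (undo): buf='(empty)' undo_depth=0 redo_depth=2
After op 5 (type): buf='xyz' undo_depth=1 redo_depth=0
After op 6 (undo): buf='(empty)' undo_depth=0 redo_depth=1
After op 7 (redo): buf='xyz' undo_depth=1 redo_depth=0

Answer: xyz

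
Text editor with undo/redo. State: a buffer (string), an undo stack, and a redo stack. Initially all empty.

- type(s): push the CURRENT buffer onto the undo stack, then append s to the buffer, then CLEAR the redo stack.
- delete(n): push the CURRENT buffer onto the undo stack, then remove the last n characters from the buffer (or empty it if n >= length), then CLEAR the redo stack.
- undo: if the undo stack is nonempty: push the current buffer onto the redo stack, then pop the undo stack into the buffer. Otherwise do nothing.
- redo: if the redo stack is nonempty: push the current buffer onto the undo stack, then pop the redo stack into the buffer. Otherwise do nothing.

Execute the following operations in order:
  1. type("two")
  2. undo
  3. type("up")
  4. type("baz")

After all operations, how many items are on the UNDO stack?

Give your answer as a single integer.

After op 1 (type): buf='two' undo_depth=1 redo_depth=0
After op 2 (undo): buf='(empty)' undo_depth=0 redo_depth=1
After op 3 (type): buf='up' undo_depth=1 redo_depth=0
After op 4 (type): buf='upbaz' undo_depth=2 redo_depth=0

Answer: 2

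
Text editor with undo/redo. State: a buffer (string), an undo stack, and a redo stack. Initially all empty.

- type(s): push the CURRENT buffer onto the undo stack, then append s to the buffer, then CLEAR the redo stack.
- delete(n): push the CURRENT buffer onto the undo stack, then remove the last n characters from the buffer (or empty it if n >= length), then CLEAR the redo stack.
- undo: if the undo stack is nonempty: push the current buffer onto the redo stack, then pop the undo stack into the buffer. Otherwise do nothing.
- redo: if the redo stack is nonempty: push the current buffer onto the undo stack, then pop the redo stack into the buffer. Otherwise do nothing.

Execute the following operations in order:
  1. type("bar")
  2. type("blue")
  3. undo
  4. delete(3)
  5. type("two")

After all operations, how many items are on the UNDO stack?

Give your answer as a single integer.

After op 1 (type): buf='bar' undo_depth=1 redo_depth=0
After op 2 (type): buf='barblue' undo_depth=2 redo_depth=0
After op 3 (undo): buf='bar' undo_depth=1 redo_depth=1
After op 4 (delete): buf='(empty)' undo_depth=2 redo_depth=0
After op 5 (type): buf='two' undo_depth=3 redo_depth=0

Answer: 3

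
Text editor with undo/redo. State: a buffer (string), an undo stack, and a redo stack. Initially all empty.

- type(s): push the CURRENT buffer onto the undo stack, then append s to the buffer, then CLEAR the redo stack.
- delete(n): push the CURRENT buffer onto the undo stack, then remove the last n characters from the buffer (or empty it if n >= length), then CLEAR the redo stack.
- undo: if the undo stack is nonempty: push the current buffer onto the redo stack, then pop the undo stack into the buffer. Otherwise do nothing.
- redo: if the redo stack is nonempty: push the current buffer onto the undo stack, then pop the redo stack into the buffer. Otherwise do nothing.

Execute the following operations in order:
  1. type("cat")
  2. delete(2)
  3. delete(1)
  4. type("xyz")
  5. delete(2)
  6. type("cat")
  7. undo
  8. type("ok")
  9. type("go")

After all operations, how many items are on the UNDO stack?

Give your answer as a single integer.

Answer: 7

Derivation:
After op 1 (type): buf='cat' undo_depth=1 redo_depth=0
After op 2 (delete): buf='c' undo_depth=2 redo_depth=0
After op 3 (delete): buf='(empty)' undo_depth=3 redo_depth=0
After op 4 (type): buf='xyz' undo_depth=4 redo_depth=0
After op 5 (delete): buf='x' undo_depth=5 redo_depth=0
After op 6 (type): buf='xcat' undo_depth=6 redo_depth=0
After op 7 (undo): buf='x' undo_depth=5 redo_depth=1
After op 8 (type): buf='xok' undo_depth=6 redo_depth=0
After op 9 (type): buf='xokgo' undo_depth=7 redo_depth=0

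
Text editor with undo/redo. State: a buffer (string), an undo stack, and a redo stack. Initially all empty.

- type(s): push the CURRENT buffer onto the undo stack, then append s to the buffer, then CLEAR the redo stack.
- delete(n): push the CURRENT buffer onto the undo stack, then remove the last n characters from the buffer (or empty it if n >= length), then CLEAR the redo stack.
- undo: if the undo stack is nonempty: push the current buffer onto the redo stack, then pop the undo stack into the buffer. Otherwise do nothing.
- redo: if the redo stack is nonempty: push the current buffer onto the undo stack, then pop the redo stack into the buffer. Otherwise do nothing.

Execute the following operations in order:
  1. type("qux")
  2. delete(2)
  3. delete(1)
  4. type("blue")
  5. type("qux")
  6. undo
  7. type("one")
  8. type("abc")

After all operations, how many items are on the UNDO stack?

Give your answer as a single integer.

Answer: 6

Derivation:
After op 1 (type): buf='qux' undo_depth=1 redo_depth=0
After op 2 (delete): buf='q' undo_depth=2 redo_depth=0
After op 3 (delete): buf='(empty)' undo_depth=3 redo_depth=0
After op 4 (type): buf='blue' undo_depth=4 redo_depth=0
After op 5 (type): buf='bluequx' undo_depth=5 redo_depth=0
After op 6 (undo): buf='blue' undo_depth=4 redo_depth=1
After op 7 (type): buf='blueone' undo_depth=5 redo_depth=0
After op 8 (type): buf='blueoneabc' undo_depth=6 redo_depth=0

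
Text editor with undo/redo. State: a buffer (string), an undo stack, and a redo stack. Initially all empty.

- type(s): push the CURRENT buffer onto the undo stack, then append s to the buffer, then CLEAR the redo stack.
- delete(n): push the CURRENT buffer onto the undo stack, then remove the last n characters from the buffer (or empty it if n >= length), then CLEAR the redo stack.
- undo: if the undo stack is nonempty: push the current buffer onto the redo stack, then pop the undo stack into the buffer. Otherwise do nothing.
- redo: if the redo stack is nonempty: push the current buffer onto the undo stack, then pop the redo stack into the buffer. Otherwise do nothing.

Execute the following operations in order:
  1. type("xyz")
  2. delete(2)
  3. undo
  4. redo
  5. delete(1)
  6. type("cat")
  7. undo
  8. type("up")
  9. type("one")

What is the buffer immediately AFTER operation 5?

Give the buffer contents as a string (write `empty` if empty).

Answer: empty

Derivation:
After op 1 (type): buf='xyz' undo_depth=1 redo_depth=0
After op 2 (delete): buf='x' undo_depth=2 redo_depth=0
After op 3 (undo): buf='xyz' undo_depth=1 redo_depth=1
After op 4 (redo): buf='x' undo_depth=2 redo_depth=0
After op 5 (delete): buf='(empty)' undo_depth=3 redo_depth=0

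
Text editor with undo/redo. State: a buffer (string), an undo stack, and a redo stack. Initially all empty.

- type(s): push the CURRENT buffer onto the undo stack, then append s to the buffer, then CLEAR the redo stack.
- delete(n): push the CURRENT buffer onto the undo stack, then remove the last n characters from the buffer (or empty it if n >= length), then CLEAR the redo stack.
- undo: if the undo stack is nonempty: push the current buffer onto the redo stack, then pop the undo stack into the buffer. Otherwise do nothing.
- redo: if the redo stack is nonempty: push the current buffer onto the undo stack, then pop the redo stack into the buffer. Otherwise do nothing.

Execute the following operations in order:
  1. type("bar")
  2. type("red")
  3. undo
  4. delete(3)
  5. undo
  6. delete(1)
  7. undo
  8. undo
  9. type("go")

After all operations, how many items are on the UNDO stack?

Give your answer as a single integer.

Answer: 1

Derivation:
After op 1 (type): buf='bar' undo_depth=1 redo_depth=0
After op 2 (type): buf='barred' undo_depth=2 redo_depth=0
After op 3 (undo): buf='bar' undo_depth=1 redo_depth=1
After op 4 (delete): buf='(empty)' undo_depth=2 redo_depth=0
After op 5 (undo): buf='bar' undo_depth=1 redo_depth=1
After op 6 (delete): buf='ba' undo_depth=2 redo_depth=0
After op 7 (undo): buf='bar' undo_depth=1 redo_depth=1
After op 8 (undo): buf='(empty)' undo_depth=0 redo_depth=2
After op 9 (type): buf='go' undo_depth=1 redo_depth=0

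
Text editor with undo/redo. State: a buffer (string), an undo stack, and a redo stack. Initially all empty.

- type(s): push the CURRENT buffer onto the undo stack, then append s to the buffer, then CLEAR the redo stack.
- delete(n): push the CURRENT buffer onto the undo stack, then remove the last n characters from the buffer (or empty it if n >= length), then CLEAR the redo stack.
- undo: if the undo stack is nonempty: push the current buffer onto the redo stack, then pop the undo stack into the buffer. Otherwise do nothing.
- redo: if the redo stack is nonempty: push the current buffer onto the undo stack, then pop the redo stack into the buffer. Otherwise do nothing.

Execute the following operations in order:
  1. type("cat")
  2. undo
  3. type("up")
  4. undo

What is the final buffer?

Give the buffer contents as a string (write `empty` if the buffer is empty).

After op 1 (type): buf='cat' undo_depth=1 redo_depth=0
After op 2 (undo): buf='(empty)' undo_depth=0 redo_depth=1
After op 3 (type): buf='up' undo_depth=1 redo_depth=0
After op 4 (undo): buf='(empty)' undo_depth=0 redo_depth=1

Answer: empty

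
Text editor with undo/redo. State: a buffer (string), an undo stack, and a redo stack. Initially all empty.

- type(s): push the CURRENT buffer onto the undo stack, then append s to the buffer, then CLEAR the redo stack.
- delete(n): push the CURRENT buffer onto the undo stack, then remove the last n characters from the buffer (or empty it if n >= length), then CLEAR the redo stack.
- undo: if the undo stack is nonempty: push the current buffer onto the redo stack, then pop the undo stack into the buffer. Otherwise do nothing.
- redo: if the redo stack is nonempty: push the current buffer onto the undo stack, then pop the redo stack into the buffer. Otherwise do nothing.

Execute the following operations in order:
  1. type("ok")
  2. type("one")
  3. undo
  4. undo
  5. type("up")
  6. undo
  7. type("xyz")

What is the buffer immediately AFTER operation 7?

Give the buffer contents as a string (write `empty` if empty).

After op 1 (type): buf='ok' undo_depth=1 redo_depth=0
After op 2 (type): buf='okone' undo_depth=2 redo_depth=0
After op 3 (undo): buf='ok' undo_depth=1 redo_depth=1
After op 4 (undo): buf='(empty)' undo_depth=0 redo_depth=2
After op 5 (type): buf='up' undo_depth=1 redo_depth=0
After op 6 (undo): buf='(empty)' undo_depth=0 redo_depth=1
After op 7 (type): buf='xyz' undo_depth=1 redo_depth=0

Answer: xyz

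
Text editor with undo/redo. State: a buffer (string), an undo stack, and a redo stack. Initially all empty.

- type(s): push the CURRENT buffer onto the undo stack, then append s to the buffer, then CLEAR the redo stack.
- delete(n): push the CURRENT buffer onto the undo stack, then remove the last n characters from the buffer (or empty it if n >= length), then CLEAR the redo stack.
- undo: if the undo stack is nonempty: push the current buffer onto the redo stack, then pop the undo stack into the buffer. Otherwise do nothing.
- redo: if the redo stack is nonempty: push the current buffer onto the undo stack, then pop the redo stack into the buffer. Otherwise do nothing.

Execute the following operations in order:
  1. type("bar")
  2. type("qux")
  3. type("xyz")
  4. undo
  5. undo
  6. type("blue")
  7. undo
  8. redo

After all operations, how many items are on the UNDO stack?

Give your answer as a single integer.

Answer: 2

Derivation:
After op 1 (type): buf='bar' undo_depth=1 redo_depth=0
After op 2 (type): buf='barqux' undo_depth=2 redo_depth=0
After op 3 (type): buf='barquxxyz' undo_depth=3 redo_depth=0
After op 4 (undo): buf='barqux' undo_depth=2 redo_depth=1
After op 5 (undo): buf='bar' undo_depth=1 redo_depth=2
After op 6 (type): buf='barblue' undo_depth=2 redo_depth=0
After op 7 (undo): buf='bar' undo_depth=1 redo_depth=1
After op 8 (redo): buf='barblue' undo_depth=2 redo_depth=0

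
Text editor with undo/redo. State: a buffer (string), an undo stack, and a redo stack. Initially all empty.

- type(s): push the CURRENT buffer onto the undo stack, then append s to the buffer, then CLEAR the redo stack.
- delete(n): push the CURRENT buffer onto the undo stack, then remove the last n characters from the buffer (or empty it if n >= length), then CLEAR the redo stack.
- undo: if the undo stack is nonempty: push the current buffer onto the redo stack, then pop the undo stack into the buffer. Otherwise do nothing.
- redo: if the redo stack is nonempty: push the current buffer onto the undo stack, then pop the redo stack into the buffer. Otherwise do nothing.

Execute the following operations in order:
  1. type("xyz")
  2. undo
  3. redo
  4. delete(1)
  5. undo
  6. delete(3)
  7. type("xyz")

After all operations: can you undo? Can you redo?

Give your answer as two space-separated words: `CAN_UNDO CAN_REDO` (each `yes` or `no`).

Answer: yes no

Derivation:
After op 1 (type): buf='xyz' undo_depth=1 redo_depth=0
After op 2 (undo): buf='(empty)' undo_depth=0 redo_depth=1
After op 3 (redo): buf='xyz' undo_depth=1 redo_depth=0
After op 4 (delete): buf='xy' undo_depth=2 redo_depth=0
After op 5 (undo): buf='xyz' undo_depth=1 redo_depth=1
After op 6 (delete): buf='(empty)' undo_depth=2 redo_depth=0
After op 7 (type): buf='xyz' undo_depth=3 redo_depth=0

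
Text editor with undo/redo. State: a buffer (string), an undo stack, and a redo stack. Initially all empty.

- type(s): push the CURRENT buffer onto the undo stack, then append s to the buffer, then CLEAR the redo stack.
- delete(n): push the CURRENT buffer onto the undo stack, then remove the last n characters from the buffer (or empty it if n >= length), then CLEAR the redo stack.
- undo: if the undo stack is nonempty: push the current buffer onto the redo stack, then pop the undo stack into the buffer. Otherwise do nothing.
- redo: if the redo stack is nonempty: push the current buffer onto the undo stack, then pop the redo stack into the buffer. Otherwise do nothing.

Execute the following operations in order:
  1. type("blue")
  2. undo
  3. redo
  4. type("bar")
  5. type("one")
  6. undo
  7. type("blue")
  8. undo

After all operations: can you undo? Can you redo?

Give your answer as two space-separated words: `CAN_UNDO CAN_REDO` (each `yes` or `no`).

Answer: yes yes

Derivation:
After op 1 (type): buf='blue' undo_depth=1 redo_depth=0
After op 2 (undo): buf='(empty)' undo_depth=0 redo_depth=1
After op 3 (redo): buf='blue' undo_depth=1 redo_depth=0
After op 4 (type): buf='bluebar' undo_depth=2 redo_depth=0
After op 5 (type): buf='bluebarone' undo_depth=3 redo_depth=0
After op 6 (undo): buf='bluebar' undo_depth=2 redo_depth=1
After op 7 (type): buf='bluebarblue' undo_depth=3 redo_depth=0
After op 8 (undo): buf='bluebar' undo_depth=2 redo_depth=1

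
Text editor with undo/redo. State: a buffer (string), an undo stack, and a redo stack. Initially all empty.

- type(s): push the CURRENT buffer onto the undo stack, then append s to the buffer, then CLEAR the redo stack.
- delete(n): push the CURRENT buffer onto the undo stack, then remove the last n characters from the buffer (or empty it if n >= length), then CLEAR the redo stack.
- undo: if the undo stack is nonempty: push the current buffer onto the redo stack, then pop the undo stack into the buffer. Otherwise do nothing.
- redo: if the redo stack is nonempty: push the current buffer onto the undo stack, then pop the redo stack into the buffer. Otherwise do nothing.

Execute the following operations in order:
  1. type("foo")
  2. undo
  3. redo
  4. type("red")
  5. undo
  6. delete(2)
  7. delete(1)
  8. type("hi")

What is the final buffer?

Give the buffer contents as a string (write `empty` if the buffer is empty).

Answer: hi

Derivation:
After op 1 (type): buf='foo' undo_depth=1 redo_depth=0
After op 2 (undo): buf='(empty)' undo_depth=0 redo_depth=1
After op 3 (redo): buf='foo' undo_depth=1 redo_depth=0
After op 4 (type): buf='foored' undo_depth=2 redo_depth=0
After op 5 (undo): buf='foo' undo_depth=1 redo_depth=1
After op 6 (delete): buf='f' undo_depth=2 redo_depth=0
After op 7 (delete): buf='(empty)' undo_depth=3 redo_depth=0
After op 8 (type): buf='hi' undo_depth=4 redo_depth=0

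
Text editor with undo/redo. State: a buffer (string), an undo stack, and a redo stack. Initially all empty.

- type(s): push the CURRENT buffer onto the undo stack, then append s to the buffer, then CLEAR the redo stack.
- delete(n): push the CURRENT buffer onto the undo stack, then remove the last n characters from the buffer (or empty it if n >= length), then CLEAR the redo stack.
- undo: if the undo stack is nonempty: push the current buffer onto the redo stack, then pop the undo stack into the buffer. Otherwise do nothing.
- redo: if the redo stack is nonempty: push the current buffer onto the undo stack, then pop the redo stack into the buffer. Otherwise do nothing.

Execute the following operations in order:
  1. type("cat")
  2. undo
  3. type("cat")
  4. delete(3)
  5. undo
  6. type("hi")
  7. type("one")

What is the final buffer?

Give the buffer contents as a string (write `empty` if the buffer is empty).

After op 1 (type): buf='cat' undo_depth=1 redo_depth=0
After op 2 (undo): buf='(empty)' undo_depth=0 redo_depth=1
After op 3 (type): buf='cat' undo_depth=1 redo_depth=0
After op 4 (delete): buf='(empty)' undo_depth=2 redo_depth=0
After op 5 (undo): buf='cat' undo_depth=1 redo_depth=1
After op 6 (type): buf='cathi' undo_depth=2 redo_depth=0
After op 7 (type): buf='cathione' undo_depth=3 redo_depth=0

Answer: cathione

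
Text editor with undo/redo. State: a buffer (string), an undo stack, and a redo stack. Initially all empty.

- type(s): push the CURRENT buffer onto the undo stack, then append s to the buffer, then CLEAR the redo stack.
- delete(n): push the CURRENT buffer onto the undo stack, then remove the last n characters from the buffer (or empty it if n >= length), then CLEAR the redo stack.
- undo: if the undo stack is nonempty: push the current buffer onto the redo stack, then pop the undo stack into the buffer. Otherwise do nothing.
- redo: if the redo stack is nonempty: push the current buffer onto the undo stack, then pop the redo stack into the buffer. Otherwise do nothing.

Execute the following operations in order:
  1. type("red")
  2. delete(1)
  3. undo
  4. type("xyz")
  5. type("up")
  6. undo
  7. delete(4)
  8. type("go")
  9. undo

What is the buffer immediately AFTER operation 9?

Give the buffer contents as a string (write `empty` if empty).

Answer: re

Derivation:
After op 1 (type): buf='red' undo_depth=1 redo_depth=0
After op 2 (delete): buf='re' undo_depth=2 redo_depth=0
After op 3 (undo): buf='red' undo_depth=1 redo_depth=1
After op 4 (type): buf='redxyz' undo_depth=2 redo_depth=0
After op 5 (type): buf='redxyzup' undo_depth=3 redo_depth=0
After op 6 (undo): buf='redxyz' undo_depth=2 redo_depth=1
After op 7 (delete): buf='re' undo_depth=3 redo_depth=0
After op 8 (type): buf='rego' undo_depth=4 redo_depth=0
After op 9 (undo): buf='re' undo_depth=3 redo_depth=1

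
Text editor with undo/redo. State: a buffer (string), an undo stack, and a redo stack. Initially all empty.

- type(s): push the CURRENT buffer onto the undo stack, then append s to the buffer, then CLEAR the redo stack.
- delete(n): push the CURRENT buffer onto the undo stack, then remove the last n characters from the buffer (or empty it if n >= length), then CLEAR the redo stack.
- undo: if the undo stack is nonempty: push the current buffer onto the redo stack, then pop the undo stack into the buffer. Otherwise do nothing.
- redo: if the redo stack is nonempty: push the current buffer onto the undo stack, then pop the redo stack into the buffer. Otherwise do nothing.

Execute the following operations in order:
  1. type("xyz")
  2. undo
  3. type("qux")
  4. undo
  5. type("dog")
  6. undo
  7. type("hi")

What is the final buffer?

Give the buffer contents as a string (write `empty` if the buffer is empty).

After op 1 (type): buf='xyz' undo_depth=1 redo_depth=0
After op 2 (undo): buf='(empty)' undo_depth=0 redo_depth=1
After op 3 (type): buf='qux' undo_depth=1 redo_depth=0
After op 4 (undo): buf='(empty)' undo_depth=0 redo_depth=1
After op 5 (type): buf='dog' undo_depth=1 redo_depth=0
After op 6 (undo): buf='(empty)' undo_depth=0 redo_depth=1
After op 7 (type): buf='hi' undo_depth=1 redo_depth=0

Answer: hi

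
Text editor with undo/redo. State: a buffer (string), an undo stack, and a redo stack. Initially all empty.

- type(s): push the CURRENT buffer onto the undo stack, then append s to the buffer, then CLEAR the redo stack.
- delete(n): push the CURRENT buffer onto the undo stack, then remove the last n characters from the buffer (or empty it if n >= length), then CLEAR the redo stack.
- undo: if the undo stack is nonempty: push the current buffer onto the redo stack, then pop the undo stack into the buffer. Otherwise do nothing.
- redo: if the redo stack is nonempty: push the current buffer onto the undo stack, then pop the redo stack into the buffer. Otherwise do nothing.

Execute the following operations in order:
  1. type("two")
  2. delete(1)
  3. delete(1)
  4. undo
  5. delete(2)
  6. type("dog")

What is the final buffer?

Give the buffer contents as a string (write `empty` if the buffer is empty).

After op 1 (type): buf='two' undo_depth=1 redo_depth=0
After op 2 (delete): buf='tw' undo_depth=2 redo_depth=0
After op 3 (delete): buf='t' undo_depth=3 redo_depth=0
After op 4 (undo): buf='tw' undo_depth=2 redo_depth=1
After op 5 (delete): buf='(empty)' undo_depth=3 redo_depth=0
After op 6 (type): buf='dog' undo_depth=4 redo_depth=0

Answer: dog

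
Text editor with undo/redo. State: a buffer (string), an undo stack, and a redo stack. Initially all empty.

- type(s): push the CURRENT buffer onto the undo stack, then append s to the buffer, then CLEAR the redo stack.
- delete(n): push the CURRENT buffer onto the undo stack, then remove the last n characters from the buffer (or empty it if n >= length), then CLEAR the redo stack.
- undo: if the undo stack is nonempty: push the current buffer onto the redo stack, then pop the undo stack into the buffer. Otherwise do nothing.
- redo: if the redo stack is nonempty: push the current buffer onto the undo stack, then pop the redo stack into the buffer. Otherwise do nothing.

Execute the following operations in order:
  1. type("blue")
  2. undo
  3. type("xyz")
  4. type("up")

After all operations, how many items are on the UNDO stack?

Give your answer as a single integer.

After op 1 (type): buf='blue' undo_depth=1 redo_depth=0
After op 2 (undo): buf='(empty)' undo_depth=0 redo_depth=1
After op 3 (type): buf='xyz' undo_depth=1 redo_depth=0
After op 4 (type): buf='xyzup' undo_depth=2 redo_depth=0

Answer: 2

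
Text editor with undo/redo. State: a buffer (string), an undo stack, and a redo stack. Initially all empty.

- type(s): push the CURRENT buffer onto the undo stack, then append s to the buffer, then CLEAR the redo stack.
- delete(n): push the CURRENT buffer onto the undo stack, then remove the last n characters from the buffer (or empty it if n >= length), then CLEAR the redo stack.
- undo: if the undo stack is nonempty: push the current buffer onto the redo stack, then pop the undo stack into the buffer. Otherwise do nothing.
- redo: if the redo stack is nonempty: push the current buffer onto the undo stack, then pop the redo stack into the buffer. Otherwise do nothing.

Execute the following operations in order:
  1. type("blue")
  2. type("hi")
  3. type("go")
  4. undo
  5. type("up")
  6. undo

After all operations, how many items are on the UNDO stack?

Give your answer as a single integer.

Answer: 2

Derivation:
After op 1 (type): buf='blue' undo_depth=1 redo_depth=0
After op 2 (type): buf='bluehi' undo_depth=2 redo_depth=0
After op 3 (type): buf='bluehigo' undo_depth=3 redo_depth=0
After op 4 (undo): buf='bluehi' undo_depth=2 redo_depth=1
After op 5 (type): buf='bluehiup' undo_depth=3 redo_depth=0
After op 6 (undo): buf='bluehi' undo_depth=2 redo_depth=1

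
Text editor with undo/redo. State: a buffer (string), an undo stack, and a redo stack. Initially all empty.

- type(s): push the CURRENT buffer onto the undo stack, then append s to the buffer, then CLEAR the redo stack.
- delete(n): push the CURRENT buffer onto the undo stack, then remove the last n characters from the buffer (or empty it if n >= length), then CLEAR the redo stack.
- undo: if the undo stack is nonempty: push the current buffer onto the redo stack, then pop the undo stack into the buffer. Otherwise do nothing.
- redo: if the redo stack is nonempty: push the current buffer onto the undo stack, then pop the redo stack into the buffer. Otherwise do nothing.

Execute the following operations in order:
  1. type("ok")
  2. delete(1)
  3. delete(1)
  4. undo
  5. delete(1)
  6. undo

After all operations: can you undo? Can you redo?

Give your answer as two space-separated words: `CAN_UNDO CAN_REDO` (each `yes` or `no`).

Answer: yes yes

Derivation:
After op 1 (type): buf='ok' undo_depth=1 redo_depth=0
After op 2 (delete): buf='o' undo_depth=2 redo_depth=0
After op 3 (delete): buf='(empty)' undo_depth=3 redo_depth=0
After op 4 (undo): buf='o' undo_depth=2 redo_depth=1
After op 5 (delete): buf='(empty)' undo_depth=3 redo_depth=0
After op 6 (undo): buf='o' undo_depth=2 redo_depth=1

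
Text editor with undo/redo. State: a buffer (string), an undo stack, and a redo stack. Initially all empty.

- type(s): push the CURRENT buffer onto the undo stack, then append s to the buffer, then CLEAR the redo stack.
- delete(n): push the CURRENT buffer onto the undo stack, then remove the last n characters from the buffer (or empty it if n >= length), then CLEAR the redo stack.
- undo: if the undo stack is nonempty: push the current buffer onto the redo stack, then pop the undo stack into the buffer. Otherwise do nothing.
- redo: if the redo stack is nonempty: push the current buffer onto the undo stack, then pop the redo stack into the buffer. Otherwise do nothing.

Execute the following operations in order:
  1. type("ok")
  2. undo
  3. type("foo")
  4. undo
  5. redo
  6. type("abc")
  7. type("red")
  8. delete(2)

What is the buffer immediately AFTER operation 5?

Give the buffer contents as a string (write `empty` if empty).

After op 1 (type): buf='ok' undo_depth=1 redo_depth=0
After op 2 (undo): buf='(empty)' undo_depth=0 redo_depth=1
After op 3 (type): buf='foo' undo_depth=1 redo_depth=0
After op 4 (undo): buf='(empty)' undo_depth=0 redo_depth=1
After op 5 (redo): buf='foo' undo_depth=1 redo_depth=0

Answer: foo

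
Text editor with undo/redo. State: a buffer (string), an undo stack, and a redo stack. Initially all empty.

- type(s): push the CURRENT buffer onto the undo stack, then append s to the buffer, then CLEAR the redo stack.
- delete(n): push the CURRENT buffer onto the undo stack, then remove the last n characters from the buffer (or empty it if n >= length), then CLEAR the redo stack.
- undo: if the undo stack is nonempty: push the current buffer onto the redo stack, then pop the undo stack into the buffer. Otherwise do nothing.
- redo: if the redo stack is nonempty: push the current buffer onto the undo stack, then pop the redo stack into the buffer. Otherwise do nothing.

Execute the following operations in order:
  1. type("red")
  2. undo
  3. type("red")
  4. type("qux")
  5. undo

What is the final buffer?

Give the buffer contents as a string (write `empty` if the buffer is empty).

Answer: red

Derivation:
After op 1 (type): buf='red' undo_depth=1 redo_depth=0
After op 2 (undo): buf='(empty)' undo_depth=0 redo_depth=1
After op 3 (type): buf='red' undo_depth=1 redo_depth=0
After op 4 (type): buf='redqux' undo_depth=2 redo_depth=0
After op 5 (undo): buf='red' undo_depth=1 redo_depth=1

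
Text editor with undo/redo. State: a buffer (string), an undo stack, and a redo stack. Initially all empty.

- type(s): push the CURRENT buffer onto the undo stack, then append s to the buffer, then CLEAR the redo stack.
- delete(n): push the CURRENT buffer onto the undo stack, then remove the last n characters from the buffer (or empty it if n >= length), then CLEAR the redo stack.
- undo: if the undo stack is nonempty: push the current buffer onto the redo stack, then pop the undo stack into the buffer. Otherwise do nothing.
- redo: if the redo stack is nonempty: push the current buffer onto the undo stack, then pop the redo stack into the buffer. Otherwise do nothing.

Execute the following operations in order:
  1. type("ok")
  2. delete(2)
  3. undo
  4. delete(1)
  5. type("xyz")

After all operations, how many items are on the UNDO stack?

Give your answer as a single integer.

Answer: 3

Derivation:
After op 1 (type): buf='ok' undo_depth=1 redo_depth=0
After op 2 (delete): buf='(empty)' undo_depth=2 redo_depth=0
After op 3 (undo): buf='ok' undo_depth=1 redo_depth=1
After op 4 (delete): buf='o' undo_depth=2 redo_depth=0
After op 5 (type): buf='oxyz' undo_depth=3 redo_depth=0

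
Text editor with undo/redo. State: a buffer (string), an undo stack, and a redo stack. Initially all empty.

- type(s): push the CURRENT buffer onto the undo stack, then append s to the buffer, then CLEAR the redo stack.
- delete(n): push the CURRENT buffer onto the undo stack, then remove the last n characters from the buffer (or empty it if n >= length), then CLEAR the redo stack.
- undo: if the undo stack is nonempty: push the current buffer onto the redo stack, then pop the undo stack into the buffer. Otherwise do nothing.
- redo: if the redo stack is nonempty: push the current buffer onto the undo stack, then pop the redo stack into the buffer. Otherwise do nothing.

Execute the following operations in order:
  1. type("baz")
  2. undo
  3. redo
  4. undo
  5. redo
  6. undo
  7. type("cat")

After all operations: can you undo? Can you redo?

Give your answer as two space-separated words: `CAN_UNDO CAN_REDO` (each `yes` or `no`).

After op 1 (type): buf='baz' undo_depth=1 redo_depth=0
After op 2 (undo): buf='(empty)' undo_depth=0 redo_depth=1
After op 3 (redo): buf='baz' undo_depth=1 redo_depth=0
After op 4 (undo): buf='(empty)' undo_depth=0 redo_depth=1
After op 5 (redo): buf='baz' undo_depth=1 redo_depth=0
After op 6 (undo): buf='(empty)' undo_depth=0 redo_depth=1
After op 7 (type): buf='cat' undo_depth=1 redo_depth=0

Answer: yes no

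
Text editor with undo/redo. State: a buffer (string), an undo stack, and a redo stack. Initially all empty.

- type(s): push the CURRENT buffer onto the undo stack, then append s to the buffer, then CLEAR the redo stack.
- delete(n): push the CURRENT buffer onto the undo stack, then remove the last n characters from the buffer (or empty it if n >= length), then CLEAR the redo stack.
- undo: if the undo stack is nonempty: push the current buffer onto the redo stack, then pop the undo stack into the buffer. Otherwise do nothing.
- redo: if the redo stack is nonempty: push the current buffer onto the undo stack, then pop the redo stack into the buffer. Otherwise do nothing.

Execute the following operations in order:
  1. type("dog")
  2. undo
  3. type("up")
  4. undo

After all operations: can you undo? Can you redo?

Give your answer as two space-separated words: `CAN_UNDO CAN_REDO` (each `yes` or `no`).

Answer: no yes

Derivation:
After op 1 (type): buf='dog' undo_depth=1 redo_depth=0
After op 2 (undo): buf='(empty)' undo_depth=0 redo_depth=1
After op 3 (type): buf='up' undo_depth=1 redo_depth=0
After op 4 (undo): buf='(empty)' undo_depth=0 redo_depth=1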